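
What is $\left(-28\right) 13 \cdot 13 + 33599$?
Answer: $28867$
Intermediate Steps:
$\left(-28\right) 13 \cdot 13 + 33599 = \left(-364\right) 13 + 33599 = -4732 + 33599 = 28867$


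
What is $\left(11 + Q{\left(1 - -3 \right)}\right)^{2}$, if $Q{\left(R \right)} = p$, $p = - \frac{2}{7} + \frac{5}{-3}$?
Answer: $\frac{36100}{441} \approx 81.859$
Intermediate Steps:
$p = - \frac{41}{21}$ ($p = \left(-2\right) \frac{1}{7} + 5 \left(- \frac{1}{3}\right) = - \frac{2}{7} - \frac{5}{3} = - \frac{41}{21} \approx -1.9524$)
$Q{\left(R \right)} = - \frac{41}{21}$
$\left(11 + Q{\left(1 - -3 \right)}\right)^{2} = \left(11 - \frac{41}{21}\right)^{2} = \left(\frac{190}{21}\right)^{2} = \frac{36100}{441}$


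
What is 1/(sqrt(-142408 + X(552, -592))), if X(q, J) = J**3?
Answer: -I*sqrt(51904274)/103808548 ≈ -6.9401e-5*I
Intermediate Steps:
1/(sqrt(-142408 + X(552, -592))) = 1/(sqrt(-142408 + (-592)**3)) = 1/(sqrt(-142408 - 207474688)) = 1/(sqrt(-207617096)) = 1/(2*I*sqrt(51904274)) = -I*sqrt(51904274)/103808548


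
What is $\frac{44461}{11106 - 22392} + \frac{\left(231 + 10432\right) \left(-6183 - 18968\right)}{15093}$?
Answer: $- \frac{37375410311}{2102958} \approx -17773.0$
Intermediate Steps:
$\frac{44461}{11106 - 22392} + \frac{\left(231 + 10432\right) \left(-6183 - 18968\right)}{15093} = \frac{44461}{-11286} + 10663 \left(-25151\right) \frac{1}{15093} = 44461 \left(- \frac{1}{11286}\right) - \frac{268185113}{15093} = - \frac{44461}{11286} - \frac{268185113}{15093} = - \frac{37375410311}{2102958}$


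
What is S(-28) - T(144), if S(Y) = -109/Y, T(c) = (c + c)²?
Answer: -2322323/28 ≈ -82940.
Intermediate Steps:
T(c) = 4*c² (T(c) = (2*c)² = 4*c²)
S(-28) - T(144) = -109/(-28) - 4*144² = -109*(-1/28) - 4*20736 = 109/28 - 1*82944 = 109/28 - 82944 = -2322323/28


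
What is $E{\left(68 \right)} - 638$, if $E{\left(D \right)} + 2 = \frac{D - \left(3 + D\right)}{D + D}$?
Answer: $- \frac{87043}{136} \approx -640.02$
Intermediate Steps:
$E{\left(D \right)} = -2 - \frac{3}{2 D}$ ($E{\left(D \right)} = -2 + \frac{D - \left(3 + D\right)}{D + D} = -2 - \frac{3}{2 D}$)
$E{\left(68 \right)} - 638 = \left(-2 - \frac{3}{2 \cdot 68}\right) - 638 = \left(-2 - \frac{3}{136}\right) - 638 = - \frac{275}{136} - 638 = - \frac{87043}{136}$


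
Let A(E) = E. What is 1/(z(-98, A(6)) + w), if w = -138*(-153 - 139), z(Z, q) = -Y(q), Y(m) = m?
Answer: 1/40290 ≈ 2.4820e-5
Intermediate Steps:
z(Z, q) = -q
w = 40296 (w = -138*(-292) = 40296)
1/(z(-98, A(6)) + w) = 1/(-1*6 + 40296) = 1/(-6 + 40296) = 1/40290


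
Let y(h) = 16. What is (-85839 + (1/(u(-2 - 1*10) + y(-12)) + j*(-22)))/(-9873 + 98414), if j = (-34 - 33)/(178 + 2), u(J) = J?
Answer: -15449501/15937380 ≈ -0.96939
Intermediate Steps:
j = -67/180 ≈ -0.37222
(-85839 + (1/(u(-2 - 1*10) + y(-12)) + j*(-22)))/(-9873 + 98414) = (-85839 + (1/((-2 - 1*10) + 16) - 67/180*(-22)))/(-9873 + 98414) = (-85839 + (1/((-2 - 10) + 16) + 737/90))/88541 = (-85839 + (1/(-12 + 16) + 737/90))*(1/88541) = (-85839 + (1/4 + 737/90))*(1/88541) = (-85839 + (¼ + 737/90))*(1/88541) = (-85839 + 1519/180)*(1/88541) = -15449501/180*1/88541 = -15449501/15937380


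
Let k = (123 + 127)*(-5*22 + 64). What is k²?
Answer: 132250000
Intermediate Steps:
k = -11500 (k = 250*(-110 + 64) = 250*(-46) = -11500)
k² = (-11500)² = 132250000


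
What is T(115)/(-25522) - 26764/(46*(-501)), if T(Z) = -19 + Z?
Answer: 170214598/147045003 ≈ 1.1576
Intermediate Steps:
T(115)/(-25522) - 26764/(46*(-501)) = (-19 + 115)/(-25522) - 26764/(46*(-501)) = 96*(-1/25522) - 26764/(-23046) = -48/12761 - 26764*(-1/23046) = -48/12761 + 13382/11523 = 170214598/147045003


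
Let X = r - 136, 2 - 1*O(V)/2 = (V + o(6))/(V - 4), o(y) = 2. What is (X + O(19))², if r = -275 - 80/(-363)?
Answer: 552624231769/3294225 ≈ 1.6776e+5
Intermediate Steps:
r = -99745/363 (r = -275 - 80*(-1)/363 = -275 - 1*(-80/363) = -275 + 80/363 = -99745/363 ≈ -274.78)
O(V) = 4 - 2*(2 + V)/(-4 + V) (O(V) = 4 - 2*(V + 2)/(V - 4) = 4 - 2*(2 + V)/(-4 + V))
X = -149113/363 (X = -99745/363 - 136 = -149113/363 ≈ -410.78)
(X + O(19))² = (-149113/363 + 2*(-10 + 19)/(-4 + 19))² = (-149113/363 + 2*9/15)² = (-149113/363 + 2*(1/15)*9)² = (-149113/363 + 6/5)² = (-743387/1815)² = 552624231769/3294225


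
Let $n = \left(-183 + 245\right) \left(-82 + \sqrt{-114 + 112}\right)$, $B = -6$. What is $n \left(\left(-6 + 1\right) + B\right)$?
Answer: $55924 - 682 i \sqrt{2} \approx 55924.0 - 964.49 i$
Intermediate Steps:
$n = -5084 + 62 i \sqrt{2}$ ($n = 62 \left(-82 + \sqrt{-2}\right) = 62 \left(-82 + i \sqrt{2}\right) = -5084 + 62 i \sqrt{2} \approx -5084.0 + 87.681 i$)
$n \left(\left(-6 + 1\right) + B\right) = \left(-5084 + 62 i \sqrt{2}\right) \left(\left(-6 + 1\right) - 6\right) = \left(-5084 + 62 i \sqrt{2}\right) \left(-5 - 6\right) = \left(-5084 + 62 i \sqrt{2}\right) \left(-11\right) = 55924 - 682 i \sqrt{2}$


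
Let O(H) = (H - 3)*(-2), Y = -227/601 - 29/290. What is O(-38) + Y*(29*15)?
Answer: -151213/1202 ≈ -125.80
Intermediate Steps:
Y = -2871/6010 (Y = -227*1/601 - 29*1/290 = -227/601 - ⅒ = -2871/6010 ≈ -0.47770)
O(H) = 6 - 2*H (O(H) = (-3 + H)*(-2) = 6 - 2*H)
O(-38) + Y*(29*15) = (6 - 2*(-38)) - 83259*15/6010 = (6 + 76) - 2871/6010*435 = 82 - 249777/1202 = -151213/1202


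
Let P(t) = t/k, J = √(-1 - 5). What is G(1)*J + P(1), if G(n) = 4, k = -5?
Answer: -⅕ + 4*I*√6 ≈ -0.2 + 9.798*I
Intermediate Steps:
J = I*√6 (J = √(-6) = I*√6 ≈ 2.4495*I)
P(t) = -t/5 (P(t) = t/(-5) = t*(-⅕) = -t/5)
G(1)*J + P(1) = 4*(I*√6) - ⅕*1 = 4*I*√6 - ⅕ = -⅕ + 4*I*√6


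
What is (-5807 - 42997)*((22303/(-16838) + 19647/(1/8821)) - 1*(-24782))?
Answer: -71218379836411038/8419 ≈ -8.4592e+12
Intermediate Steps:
(-5807 - 42997)*((22303/(-16838) + 19647/(1/8821)) - 1*(-24782)) = -48804*((22303*(-1/16838) + 19647/(1/8821)) + 24782) = -48804*((-22303/16838 + 19647*8821) + 24782) = -48804*((-22303/16838 + 173306187) + 24782) = -48804*(2918129554403/16838 + 24782) = -48804*2918546833719/16838 = -71218379836411038/8419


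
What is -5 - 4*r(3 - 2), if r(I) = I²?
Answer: -9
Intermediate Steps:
-5 - 4*r(3 - 2) = -5 - 4*(3 - 2)² = -5 - 4*1² = -5 - 4*1 = -5 - 4 = -9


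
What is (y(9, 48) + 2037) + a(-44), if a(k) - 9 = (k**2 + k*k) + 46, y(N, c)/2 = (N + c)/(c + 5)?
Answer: 316206/53 ≈ 5966.1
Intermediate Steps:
y(N, c) = 2*(N + c)/(5 + c) (y(N, c) = 2*((N + c)/(c + 5)) = 2*((N + c)/(5 + c)) = 2*(N + c)/(5 + c))
a(k) = 55 + 2*k**2 (a(k) = 9 + ((k**2 + k*k) + 46) = 9 + ((k**2 + k**2) + 46) = 9 + (2*k**2 + 46) = 9 + (46 + 2*k**2) = 55 + 2*k**2)
(y(9, 48) + 2037) + a(-44) = (2*(9 + 48)/(5 + 48) + 2037) + (55 + 2*(-44)**2) = (2*57/53 + 2037) + (55 + 2*1936) = (2*(1/53)*57 + 2037) + (55 + 3872) = (114/53 + 2037) + 3927 = 108075/53 + 3927 = 316206/53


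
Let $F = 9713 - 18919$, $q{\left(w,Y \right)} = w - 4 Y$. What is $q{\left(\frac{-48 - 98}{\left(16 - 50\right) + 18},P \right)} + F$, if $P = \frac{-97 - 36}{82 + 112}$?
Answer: $- \frac{7134647}{776} \approx -9194.1$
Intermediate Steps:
$P = - \frac{133}{194} \approx -0.68557$
$F = -9206$
$q{\left(\frac{-48 - 98}{\left(16 - 50\right) + 18},P \right)} + F = \left(\frac{-48 - 98}{\left(16 - 50\right) + 18} - - \frac{266}{97}\right) - 9206 = \left(- \frac{146}{-34 + 18} + \frac{266}{97}\right) - 9206 = \left(- \frac{146}{-16} + \frac{266}{97}\right) - 9206 = \left(\left(-146\right) \left(- \frac{1}{16}\right) + \frac{266}{97}\right) - 9206 = \left(\frac{73}{8} + \frac{266}{97}\right) - 9206 = \frac{9209}{776} - 9206 = - \frac{7134647}{776}$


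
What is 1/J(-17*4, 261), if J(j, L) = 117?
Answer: 1/117 ≈ 0.0085470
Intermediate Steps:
1/J(-17*4, 261) = 1/117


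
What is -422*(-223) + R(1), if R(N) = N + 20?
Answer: 94127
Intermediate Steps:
R(N) = 20 + N
-422*(-223) + R(1) = -422*(-223) + (20 + 1) = 94106 + 21 = 94127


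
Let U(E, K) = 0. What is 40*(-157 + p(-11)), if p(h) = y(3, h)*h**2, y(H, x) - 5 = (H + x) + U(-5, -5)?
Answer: -20800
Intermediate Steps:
y(H, x) = 5 + H + x (y(H, x) = 5 + ((H + x) + 0) = 5 + (H + x) = 5 + H + x)
p(h) = h**2*(8 + h) (p(h) = (5 + 3 + h)*h**2 = (8 + h)*h**2 = h**2*(8 + h))
40*(-157 + p(-11)) = 40*(-157 + (-11)**2*(8 - 11)) = 40*(-157 + 121*(-3)) = 40*(-157 - 363) = 40*(-520) = -20800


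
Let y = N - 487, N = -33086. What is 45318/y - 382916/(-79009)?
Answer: 3091703002/884189719 ≈ 3.4967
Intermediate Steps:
y = -33573 (y = -33086 - 487 = -33573)
45318/y - 382916/(-79009) = 45318/(-33573) - 382916/(-79009) = 45318*(-1/33573) - 382916*(-1/79009) = -15106/11191 + 382916/79009 = 3091703002/884189719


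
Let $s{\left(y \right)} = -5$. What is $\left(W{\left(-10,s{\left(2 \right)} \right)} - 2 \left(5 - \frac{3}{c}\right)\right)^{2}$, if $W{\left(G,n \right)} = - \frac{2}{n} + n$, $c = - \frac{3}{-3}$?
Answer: $\frac{1849}{25} \approx 73.96$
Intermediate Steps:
$c = 1$ ($c = \left(-3\right) \left(- \frac{1}{3}\right) = 1$)
$W{\left(G,n \right)} = n - \frac{2}{n}$
$\left(W{\left(-10,s{\left(2 \right)} \right)} - 2 \left(5 - \frac{3}{c}\right)\right)^{2} = \left(\left(-5 - \frac{2}{-5}\right) - 2 \left(5 - \frac{3}{1}\right)\right)^{2} = \left(\left(-5 - - \frac{2}{5}\right) - 2 \left(5 - 3\right)\right)^{2} = \left(\left(-5 + \frac{2}{5}\right) - 2 \left(5 - 3\right)\right)^{2} = \left(- \frac{23}{5} - 4\right)^{2} = \left(- \frac{43}{5}\right)^{2} = \frac{1849}{25}$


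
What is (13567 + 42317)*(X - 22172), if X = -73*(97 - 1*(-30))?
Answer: -1757160612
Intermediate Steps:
X = -9271 (X = -73*(97 + 30) = -73*127 = -9271)
(13567 + 42317)*(X - 22172) = (13567 + 42317)*(-9271 - 22172) = 55884*(-31443) = -1757160612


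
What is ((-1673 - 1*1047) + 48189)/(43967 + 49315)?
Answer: 45469/93282 ≈ 0.48744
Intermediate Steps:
((-1673 - 1*1047) + 48189)/(43967 + 49315) = ((-1673 - 1047) + 48189)/93282 = (-2720 + 48189)*(1/93282) = 45469*(1/93282) = 45469/93282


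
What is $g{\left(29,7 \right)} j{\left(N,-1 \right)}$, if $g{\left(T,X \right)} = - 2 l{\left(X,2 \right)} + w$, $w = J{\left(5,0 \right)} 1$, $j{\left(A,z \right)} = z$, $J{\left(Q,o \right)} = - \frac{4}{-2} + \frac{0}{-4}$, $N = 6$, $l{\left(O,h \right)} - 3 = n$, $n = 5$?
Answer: $14$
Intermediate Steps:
$l{\left(O,h \right)} = 8$ ($l{\left(O,h \right)} = 3 + 5 = 8$)
$J{\left(Q,o \right)} = 2$ ($J{\left(Q,o \right)} = \left(-4\right) \left(- \frac{1}{2}\right) + 0 \left(- \frac{1}{4}\right) = 2 + 0 = 2$)
$w = 2$ ($w = 2 \cdot 1 = 2$)
$g{\left(T,X \right)} = -14$ ($g{\left(T,X \right)} = \left(-2\right) 8 + 2 = -16 + 2 = -14$)
$g{\left(29,7 \right)} j{\left(N,-1 \right)} = \left(-14\right) \left(-1\right) = 14$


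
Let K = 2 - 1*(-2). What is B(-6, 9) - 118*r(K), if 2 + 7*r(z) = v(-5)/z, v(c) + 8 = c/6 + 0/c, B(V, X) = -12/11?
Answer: 64541/924 ≈ 69.850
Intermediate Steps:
K = 4 (K = 2 + 2 = 4)
B(V, X) = -12/11 (B(V, X) = -12*1/11 = -12/11)
v(c) = -8 + c/6 (v(c) = -8 + (c/6 + 0/c) = -8 + (c*(⅙) + 0) = -8 + (c/6 + 0) = -8 + c/6)
r(z) = -2/7 - 53/(42*z) (r(z) = -2/7 + ((-8 + (⅙)*(-5))/z)/7 = -2/7 + ((-8 - ⅚)/z)/7 = -2/7 + (-53/(6*z))/7 = -2/7 - 53/(42*z))
B(-6, 9) - 118*r(K) = -12/11 - 59*(-53 - 12*4)/(21*4) = -12/11 - 59*(-53 - 48)/(21*4) = -12/11 - 59*(-101)/(21*4) = -12/11 - 118*(-101/168) = -12/11 + 5959/84 = 64541/924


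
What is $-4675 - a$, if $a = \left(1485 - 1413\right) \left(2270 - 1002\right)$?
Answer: $-95971$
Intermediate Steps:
$a = 91296$ ($a = 72 \cdot 1268 = 91296$)
$-4675 - a = -4675 - 91296 = -95971$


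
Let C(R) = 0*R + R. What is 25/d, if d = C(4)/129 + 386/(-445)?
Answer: -1435125/48014 ≈ -29.890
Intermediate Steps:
C(R) = R (C(R) = 0 + R = R)
d = -48014/57405 (d = 4/129 + 386/(-445) = 4*(1/129) + 386*(-1/445) = 4/129 - 386/445 = -48014/57405 ≈ -0.83641)
25/d = 25/(-48014/57405) = 25*(-57405/48014) = -1435125/48014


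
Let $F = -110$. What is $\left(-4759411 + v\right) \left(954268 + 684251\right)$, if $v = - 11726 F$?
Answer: $-5684925234969$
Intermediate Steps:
$v = 1289860$ ($v = \left(-11726\right) \left(-110\right) = 1289860$)
$\left(-4759411 + v\right) \left(954268 + 684251\right) = \left(-4759411 + 1289860\right) \left(954268 + 684251\right) = \left(-3469551\right) 1638519 = -5684925234969$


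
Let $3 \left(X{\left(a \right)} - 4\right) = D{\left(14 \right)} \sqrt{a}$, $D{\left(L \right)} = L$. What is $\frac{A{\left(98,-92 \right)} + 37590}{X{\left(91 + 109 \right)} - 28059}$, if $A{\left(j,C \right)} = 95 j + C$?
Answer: $- \frac{2363757192}{1416741605} - \frac{3931872 \sqrt{2}}{1416741605} \approx -1.6724$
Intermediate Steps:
$X{\left(a \right)} = 4 + \frac{14 \sqrt{a}}{3}$
$A{\left(j,C \right)} = C + 95 j$
$\frac{A{\left(98,-92 \right)} + 37590}{X{\left(91 + 109 \right)} - 28059} = \frac{\left(-92 + 95 \cdot 98\right) + 37590}{\left(4 + \frac{14 \sqrt{91 + 109}}{3}\right) - 28059} = \frac{\left(-92 + 9310\right) + 37590}{\left(4 + \frac{14 \sqrt{200}}{3}\right) - 28059} = \frac{9218 + 37590}{\left(4 + \frac{14 \cdot 10 \sqrt{2}}{3}\right) - 28059} = \frac{46808}{\left(4 + \frac{140 \sqrt{2}}{3}\right) - 28059} = \frac{46808}{-28055 + \frac{140 \sqrt{2}}{3}}$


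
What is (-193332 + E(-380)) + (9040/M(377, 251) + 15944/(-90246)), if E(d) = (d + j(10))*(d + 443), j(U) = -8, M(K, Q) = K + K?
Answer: -284959029260/1308567 ≈ -2.1776e+5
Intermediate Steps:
M(K, Q) = 2*K
E(d) = (-8 + d)*(443 + d) (E(d) = (d - 8)*(d + 443) = (-8 + d)*(443 + d))
(-193332 + E(-380)) + (9040/M(377, 251) + 15944/(-90246)) = (-193332 + (-3544 + (-380)² + 435*(-380))) + (9040/((2*377)) + 15944/(-90246)) = (-193332 + (-3544 + 144400 - 165300)) + (9040/754 + 15944*(-1/90246)) = (-193332 - 24444) + (9040*(1/754) - 7972/45123) = -217776 + (4520/377 - 7972/45123) = -217776 + 15457732/1308567 = -284959029260/1308567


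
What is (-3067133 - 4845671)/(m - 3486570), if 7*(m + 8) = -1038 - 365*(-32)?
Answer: 13847407/6098851 ≈ 2.2705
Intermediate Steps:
m = 10586/7 (m = -8 + (-1038 - 365*(-32))/7 = -8 + (-1038 + 11680)/7 = -8 + (⅐)*10642 = -8 + 10642/7 = 10586/7 ≈ 1512.3)
(-3067133 - 4845671)/(m - 3486570) = (-3067133 - 4845671)/(10586/7 - 3486570) = -7912804/(-24395404/7) = -7912804*(-7/24395404) = 13847407/6098851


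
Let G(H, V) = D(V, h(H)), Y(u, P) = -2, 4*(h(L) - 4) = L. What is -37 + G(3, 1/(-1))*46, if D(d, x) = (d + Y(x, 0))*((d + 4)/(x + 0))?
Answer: -2359/19 ≈ -124.16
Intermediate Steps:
h(L) = 4 + L/4
D(d, x) = (-2 + d)*(4 + d)/x (D(d, x) = (d - 2)*((d + 4)/(x + 0)) = (-2 + d)*((4 + d)/x) = (-2 + d)*(4 + d)/x)
G(H, V) = (-8 + V² + 2*V)/(4 + H/4)
-37 + G(3, 1/(-1))*46 = -37 + (4*(-8 + (1/(-1))² + 2/(-1))/(16 + 3))*46 = -37 + (4*(-8 + (-1)² + 2*(-1))/19)*46 = -37 + (4*(1/19)*(-8 + 1 - 2))*46 = -37 + (4*(1/19)*(-9))*46 = -37 - 36/19*46 = -37 - 1656/19 = -2359/19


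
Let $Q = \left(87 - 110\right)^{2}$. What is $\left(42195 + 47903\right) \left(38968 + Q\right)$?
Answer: $3558600706$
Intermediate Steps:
$Q = 529$ ($Q = \left(-23\right)^{2} = 529$)
$\left(42195 + 47903\right) \left(38968 + Q\right) = \left(42195 + 47903\right) \left(38968 + 529\right) = 90098 \cdot 39497 = 3558600706$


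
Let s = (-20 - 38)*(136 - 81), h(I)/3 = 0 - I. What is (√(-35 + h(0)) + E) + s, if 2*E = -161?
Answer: -6541/2 + I*√35 ≈ -3270.5 + 5.9161*I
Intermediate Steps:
h(I) = -3*I (h(I) = 3*(0 - I) = 3*(-I) = -3*I)
E = -161/2 (E = (½)*(-161) = -161/2 ≈ -80.500)
s = -3190 (s = -58*55 = -3190)
(√(-35 + h(0)) + E) + s = (√(-35 - 3*0) - 161/2) - 3190 = (√(-35 + 0) - 161/2) - 3190 = (√(-35) - 161/2) - 3190 = (I*√35 - 161/2) - 3190 = (-161/2 + I*√35) - 3190 = -6541/2 + I*√35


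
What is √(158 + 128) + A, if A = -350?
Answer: -350 + √286 ≈ -333.09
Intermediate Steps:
√(158 + 128) + A = √(158 + 128) - 350 = √286 - 350 = -350 + √286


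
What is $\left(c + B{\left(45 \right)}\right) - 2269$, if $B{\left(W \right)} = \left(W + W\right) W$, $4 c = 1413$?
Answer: $\frac{8537}{4} \approx 2134.3$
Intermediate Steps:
$c = \frac{1413}{4}$ ($c = \frac{1}{4} \cdot 1413 = \frac{1413}{4} \approx 353.25$)
$B{\left(W \right)} = 2 W^{2}$ ($B{\left(W \right)} = 2 W W = 2 W^{2}$)
$\left(c + B{\left(45 \right)}\right) - 2269 = \left(\frac{1413}{4} + 2 \cdot 45^{2}\right) - 2269 = \left(\frac{1413}{4} + 2 \cdot 2025\right) - 2269 = \left(\frac{1413}{4} + 4050\right) - 2269 = \frac{17613}{4} - 2269 = \frac{8537}{4}$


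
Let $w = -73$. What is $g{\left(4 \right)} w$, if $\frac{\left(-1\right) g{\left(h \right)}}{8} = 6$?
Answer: $3504$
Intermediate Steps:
$g{\left(h \right)} = -48$ ($g{\left(h \right)} = \left(-8\right) 6 = -48$)
$g{\left(4 \right)} w = \left(-48\right) \left(-73\right) = 3504$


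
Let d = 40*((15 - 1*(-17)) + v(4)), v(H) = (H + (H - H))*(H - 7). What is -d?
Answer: -800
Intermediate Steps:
v(H) = H*(-7 + H) (v(H) = (H + 0)*(-7 + H) = H*(-7 + H))
d = 800 (d = 40*((15 - 1*(-17)) + 4*(-7 + 4)) = 40*((15 + 17) + 4*(-3)) = 40*(32 - 12) = 40*20 = 800)
-d = -1*800 = -800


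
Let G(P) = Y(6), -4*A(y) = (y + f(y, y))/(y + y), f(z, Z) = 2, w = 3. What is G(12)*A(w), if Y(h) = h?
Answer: -5/4 ≈ -1.2500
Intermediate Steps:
A(y) = -(2 + y)/(8*y) (A(y) = -(y + 2)/(4*(y + y)) = -(2 + y)/(4*(2*y)) = -(2 + y)*1/(2*y)/4 = -(2 + y)/(8*y))
G(P) = 6
G(12)*A(w) = 6*((⅛)*(-2 - 1*3)/3) = 6*((⅛)*(⅓)*(-2 - 3)) = 6*((⅛)*(⅓)*(-5)) = 6*(-5/24) = -5/4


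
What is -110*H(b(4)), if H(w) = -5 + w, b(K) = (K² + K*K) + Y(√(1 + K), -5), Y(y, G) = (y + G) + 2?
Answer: -2640 - 110*√5 ≈ -2886.0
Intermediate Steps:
Y(y, G) = 2 + G + y (Y(y, G) = (G + y) + 2 = 2 + G + y)
b(K) = -3 + √(1 + K) + 2*K² (b(K) = (K² + K*K) + (2 - 5 + √(1 + K)) = (K² + K²) + (-3 + √(1 + K)) = 2*K² + (-3 + √(1 + K)) = -3 + √(1 + K) + 2*K²)
-110*H(b(4)) = -110*(-5 + (-3 + √(1 + 4) + 2*4²)) = -110*(-5 + (-3 + √5 + 2*16)) = -110*(-5 + (-3 + √5 + 32)) = -110*(-5 + (29 + √5)) = -110*(24 + √5) = -2640 - 110*√5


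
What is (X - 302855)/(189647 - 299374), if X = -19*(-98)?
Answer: 300993/109727 ≈ 2.7431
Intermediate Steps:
X = 1862
(X - 302855)/(189647 - 299374) = (1862 - 302855)/(189647 - 299374) = -300993/(-109727) = -300993*(-1/109727) = 300993/109727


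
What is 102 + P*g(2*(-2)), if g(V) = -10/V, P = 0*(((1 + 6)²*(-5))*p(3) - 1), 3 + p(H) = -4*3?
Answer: 102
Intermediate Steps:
p(H) = -15 (p(H) = -3 - 4*3 = -3 - 12 = -15)
P = 0 (P = 0*(((1 + 6)²*(-5))*(-15) - 1) = 0*((7²*(-5))*(-15) - 1) = 0*((49*(-5))*(-15) - 1) = 0*(-245*(-15) - 1) = 0*(3675 - 1) = 0*3674 = 0)
102 + P*g(2*(-2)) = 102 + 0*(-10/(2*(-2))) = 102 + 0*(-10/(-4)) = 102 + 0*(-10*(-¼)) = 102 + 0*(5/2) = 102 + 0 = 102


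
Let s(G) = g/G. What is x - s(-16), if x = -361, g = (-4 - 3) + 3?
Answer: -1445/4 ≈ -361.25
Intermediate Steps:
g = -4 (g = -7 + 3 = -4)
s(G) = -4/G
x - s(-16) = -361 - (-4)/(-16) = -361 - (-4)*(-1)/16 = -361 - 1*1/4 = -361 - 1/4 = -1445/4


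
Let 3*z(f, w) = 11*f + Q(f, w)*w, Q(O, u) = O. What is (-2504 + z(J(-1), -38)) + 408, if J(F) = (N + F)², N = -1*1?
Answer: -2132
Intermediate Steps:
N = -1
J(F) = (-1 + F)²
z(f, w) = 11*f/3 + f*w/3 (z(f, w) = (11*f + f*w)/3 = 11*f/3 + f*w/3)
(-2504 + z(J(-1), -38)) + 408 = (-2504 + (-1 - 1)²*(11 - 38)/3) + 408 = (-2504 + (⅓)*(-2)²*(-27)) + 408 = (-2504 + (⅓)*4*(-27)) + 408 = (-2504 - 36) + 408 = -2540 + 408 = -2132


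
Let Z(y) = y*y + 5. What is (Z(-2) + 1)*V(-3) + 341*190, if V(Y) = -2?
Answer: 64770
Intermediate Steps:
Z(y) = 5 + y² (Z(y) = y² + 5 = 5 + y²)
(Z(-2) + 1)*V(-3) + 341*190 = ((5 + (-2)²) + 1)*(-2) + 341*190 = ((5 + 4) + 1)*(-2) + 64790 = (9 + 1)*(-2) + 64790 = 10*(-2) + 64790 = -20 + 64790 = 64770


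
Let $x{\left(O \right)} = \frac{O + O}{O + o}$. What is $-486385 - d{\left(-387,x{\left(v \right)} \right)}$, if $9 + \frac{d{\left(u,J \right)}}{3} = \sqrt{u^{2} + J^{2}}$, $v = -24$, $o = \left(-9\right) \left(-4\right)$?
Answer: $-486358 - 3 \sqrt{149785} \approx -4.8752 \cdot 10^{5}$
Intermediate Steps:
$o = 36$
$x{\left(O \right)} = \frac{2 O}{36 + O}$ ($x{\left(O \right)} = \frac{O + O}{O + 36} = \frac{2 O}{36 + O}$)
$d{\left(u,J \right)} = -27 + 3 \sqrt{J^{2} + u^{2}}$ ($d{\left(u,J \right)} = -27 + 3 \sqrt{u^{2} + J^{2}} = -27 + 3 \sqrt{J^{2} + u^{2}}$)
$-486385 - d{\left(-387,x{\left(v \right)} \right)} = -486385 - \left(-27 + 3 \sqrt{\left(2 \left(-24\right) \frac{1}{36 - 24}\right)^{2} + \left(-387\right)^{2}}\right) = -486385 - \left(-27 + 3 \sqrt{\left(2 \left(-24\right) \frac{1}{12}\right)^{2} + 149769}\right) = -486385 - \left(-27 + 3 \sqrt{\left(-4\right)^{2} + 149769}\right) = -486385 - \left(-27 + 3 \sqrt{16 + 149769}\right) = -486385 - \left(-27 + 3 \sqrt{149785}\right) = -486385 + \left(27 - 3 \sqrt{149785}\right) = -486358 - 3 \sqrt{149785}$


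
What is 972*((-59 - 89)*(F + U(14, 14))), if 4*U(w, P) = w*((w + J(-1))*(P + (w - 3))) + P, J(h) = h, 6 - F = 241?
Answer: -130333536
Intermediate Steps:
F = -235 (F = 6 - 1*241 = 6 - 241 = -235)
U(w, P) = P/4 + w*(-1 + w)*(-3 + P + w)/4 (U(w, P) = (w*((w - 1)*(P + (w - 3))) + P)/4 = (w*((-1 + w)*(P + (-3 + w))) + P)/4 = (w*((-1 + w)*(-3 + P + w)) + P)/4 = (w*(-1 + w)*(-3 + P + w) + P)/4 = (P + w*(-1 + w)*(-3 + P + w))/4 = P/4 + w*(-1 + w)*(-3 + P + w)/4)
972*((-59 - 89)*(F + U(14, 14))) = 972*((-59 - 89)*(-235 + (-1*14**2 + (1/4)*14 + (1/4)*14**3 + (3/4)*14 - 1/4*14*14 + (1/4)*14*14**2))) = 972*(-148*(-235 + (-1*196 + 7/2 + (1/4)*2744 + 21/2 - 49 + (1/4)*14*196))) = 972*(-148*(-235 + (-196 + 7/2 + 686 + 21/2 - 49 + 686))) = 972*(-148*(-235 + 1141)) = 972*(-148*906) = 972*(-134088) = -130333536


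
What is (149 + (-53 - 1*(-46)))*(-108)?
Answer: -15336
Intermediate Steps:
(149 + (-53 - 1*(-46)))*(-108) = (149 + (-53 + 46))*(-108) = (149 - 7)*(-108) = 142*(-108) = -15336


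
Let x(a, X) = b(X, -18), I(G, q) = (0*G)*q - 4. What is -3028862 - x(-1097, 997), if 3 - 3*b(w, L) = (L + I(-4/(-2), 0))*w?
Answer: -9108523/3 ≈ -3.0362e+6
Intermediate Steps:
I(G, q) = -4 (I(G, q) = 0*q - 4 = 0 - 4 = -4)
b(w, L) = 1 - w*(-4 + L)/3 (b(w, L) = 1 - (L - 4)*w/3 = 1 - (-4 + L)*w/3 = 1 - w*(-4 + L)/3)
x(a, X) = 1 + 22*X/3 (x(a, X) = 1 + 4*X/3 - 1/3*(-18)*X = 1 + 4*X/3 + 6*X = 1 + 22*X/3)
-3028862 - x(-1097, 997) = -3028862 - (1 + (22/3)*997) = -3028862 - (1 + 21934/3) = -3028862 - 1*21937/3 = -3028862 - 21937/3 = -9108523/3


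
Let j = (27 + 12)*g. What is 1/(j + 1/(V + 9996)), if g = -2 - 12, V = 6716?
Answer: -16712/9124751 ≈ -0.0018315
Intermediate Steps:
g = -14
j = -546 (j = (27 + 12)*(-14) = 39*(-14) = -546)
1/(j + 1/(V + 9996)) = 1/(-546 + 1/(6716 + 9996)) = 1/(-546 + 1/16712) = 1/(-9124751/16712) = -16712/9124751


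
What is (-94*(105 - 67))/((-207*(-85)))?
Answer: -3572/17595 ≈ -0.20301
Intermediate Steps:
(-94*(105 - 67))/((-207*(-85))) = -94*38/17595 = -3572*1/17595 = -3572/17595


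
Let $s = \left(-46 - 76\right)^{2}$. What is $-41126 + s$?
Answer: $-26242$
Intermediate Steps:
$s = 14884$ ($s = \left(-122\right)^{2} = 14884$)
$-41126 + s = -41126 + 14884 = -26242$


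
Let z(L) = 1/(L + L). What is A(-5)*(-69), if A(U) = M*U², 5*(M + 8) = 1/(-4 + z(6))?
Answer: 652740/47 ≈ 13888.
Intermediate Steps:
z(L) = 1/(2*L)
M = -1892/235 (M = -8 + 1/(5*(-4 + (½)/6)) = -8 + 1/(5*(-4 + (½)*(⅙))) = -8 + 1/(5*(-4 + 1/12)) = -8 + 1/(5*(-47/12)) = -8 + (⅕)*(-12/47) = -8 - 12/235 = -1892/235 ≈ -8.0511)
A(U) = -1892*U²/235
A(-5)*(-69) = -1892/235*(-5)²*(-69) = -1892/235*25*(-69) = -9460/47*(-69) = 652740/47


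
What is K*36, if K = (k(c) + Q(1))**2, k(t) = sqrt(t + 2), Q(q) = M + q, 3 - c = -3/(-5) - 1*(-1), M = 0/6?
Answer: 792/5 + 72*sqrt(85)/5 ≈ 291.16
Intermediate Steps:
M = 0 (M = 0*(1/6) = 0)
c = 7/5 (c = 3 - (-3/(-5) - 1*(-1)) = 3 - (-3*(-1/5) + 1) = 3 - (3/5 + 1) = 3 - 1*8/5 = 3 - 8/5 = 7/5 ≈ 1.4000)
Q(q) = q (Q(q) = 0 + q = q)
k(t) = sqrt(2 + t)
K = (1 + sqrt(85)/5)**2 (K = (sqrt(2 + 7/5) + 1)**2 = (sqrt(17/5) + 1)**2 = (sqrt(85)/5 + 1)**2 = (1 + sqrt(85)/5)**2 ≈ 8.0878)
K*36 = ((5 + sqrt(85))**2/25)*36 = 36*(5 + sqrt(85))**2/25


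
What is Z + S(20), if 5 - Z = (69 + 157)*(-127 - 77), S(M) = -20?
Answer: 46089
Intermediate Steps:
Z = 46109 (Z = 5 - (69 + 157)*(-127 - 77) = 5 - 226*(-204) = 5 - 1*(-46104) = 5 + 46104 = 46109)
Z + S(20) = 46109 - 20 = 46089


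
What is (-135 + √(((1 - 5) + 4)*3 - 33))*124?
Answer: -16740 + 124*I*√33 ≈ -16740.0 + 712.33*I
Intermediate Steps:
(-135 + √(((1 - 5) + 4)*3 - 33))*124 = (-135 + √((-4 + 4)*3 - 33))*124 = (-135 + √(0*3 - 33))*124 = (-135 + √(0 - 33))*124 = (-135 + √(-33))*124 = (-135 + I*√33)*124 = -16740 + 124*I*√33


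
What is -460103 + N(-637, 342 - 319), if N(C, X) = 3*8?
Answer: -460079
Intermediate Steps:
N(C, X) = 24
-460103 + N(-637, 342 - 319) = -460103 + 24 = -460079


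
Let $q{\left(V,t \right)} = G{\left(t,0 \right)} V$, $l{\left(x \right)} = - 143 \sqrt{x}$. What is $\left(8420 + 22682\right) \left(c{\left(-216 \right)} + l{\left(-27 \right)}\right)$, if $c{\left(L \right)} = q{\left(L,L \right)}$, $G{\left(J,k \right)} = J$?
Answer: $1451094912 - 13342758 i \sqrt{3} \approx 1.4511 \cdot 10^{9} - 2.311 \cdot 10^{7} i$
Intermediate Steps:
$q{\left(V,t \right)} = V t$ ($q{\left(V,t \right)} = t V = V t$)
$c{\left(L \right)} = L^{2}$ ($c{\left(L \right)} = L L = L^{2}$)
$\left(8420 + 22682\right) \left(c{\left(-216 \right)} + l{\left(-27 \right)}\right) = \left(8420 + 22682\right) \left(\left(-216\right)^{2} - 143 \sqrt{-27}\right) = 31102 \left(46656 - 143 \cdot 3 i \sqrt{3}\right) = 31102 \left(46656 - 429 i \sqrt{3}\right) = 1451094912 - 13342758 i \sqrt{3}$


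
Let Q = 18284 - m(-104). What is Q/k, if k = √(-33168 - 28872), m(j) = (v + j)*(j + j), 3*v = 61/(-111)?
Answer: 281893*I*√15510/2582415 ≈ 13.595*I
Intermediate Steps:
v = -61/333 (v = (61/(-111))/3 = (61*(-1/111))/3 = (⅓)*(-61/111) = -61/333 ≈ -0.18318)
m(j) = 2*j*(-61/333 + j) (m(j) = (-61/333 + j)*(j + j) = (-61/333 + j)*(2*j) = 2*j*(-61/333 + j))
k = 2*I*√15510 (k = √(-62040) = 2*I*√15510 ≈ 249.08*I)
Q = -1127572/333 (Q = 18284 - 2*(-104)*(-61 + 333*(-104))/333 = 18284 - 2*(-104)*(-61 - 34632)/333 = 18284 - 2*(-104)*(-34693)/333 = 18284 - 1*7216144/333 = 18284 - 7216144/333 = -1127572/333 ≈ -3386.1)
Q/k = -1127572*(-I*√15510/31020)/333 = -(-281893)*I*√15510/2582415 = 281893*I*√15510/2582415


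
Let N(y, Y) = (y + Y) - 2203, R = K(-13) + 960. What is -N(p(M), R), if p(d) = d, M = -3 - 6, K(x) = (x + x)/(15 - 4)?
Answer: 13798/11 ≈ 1254.4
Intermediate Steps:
K(x) = 2*x/11 (K(x) = (2*x)/11 = (2*x)*(1/11) = 2*x/11)
M = -9
R = 10534/11 (R = (2/11)*(-13) + 960 = -26/11 + 960 = 10534/11 ≈ 957.64)
N(y, Y) = -2203 + Y + y (N(y, Y) = (Y + y) - 2203 = -2203 + Y + y)
-N(p(M), R) = -(-2203 + 10534/11 - 9) = -1*(-13798/11) = 13798/11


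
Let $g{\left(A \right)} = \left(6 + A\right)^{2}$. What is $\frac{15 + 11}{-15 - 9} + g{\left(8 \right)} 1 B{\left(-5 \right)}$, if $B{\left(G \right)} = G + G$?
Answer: $- \frac{23533}{12} \approx -1961.1$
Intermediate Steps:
$B{\left(G \right)} = 2 G$
$\frac{15 + 11}{-15 - 9} + g{\left(8 \right)} 1 B{\left(-5 \right)} = \frac{15 + 11}{-15 - 9} + \left(6 + 8\right)^{2} \cdot 1 \cdot 2 \left(-5\right) = \frac{26}{-24} + 14^{2} \cdot 1 \left(-10\right) = 26 \left(- \frac{1}{24}\right) + 196 \left(-10\right) = - \frac{13}{12} - 1960 = - \frac{23533}{12}$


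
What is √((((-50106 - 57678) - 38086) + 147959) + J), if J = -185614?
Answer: 5*I*√7341 ≈ 428.4*I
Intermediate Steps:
√((((-50106 - 57678) - 38086) + 147959) + J) = √((((-50106 - 57678) - 38086) + 147959) - 185614) = √(((-107784 - 38086) + 147959) - 185614) = √((-145870 + 147959) - 185614) = √(2089 - 185614) = √(-183525) = 5*I*√7341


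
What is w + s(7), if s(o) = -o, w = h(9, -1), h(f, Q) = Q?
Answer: -8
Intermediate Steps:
w = -1
w + s(7) = -1 - 1*7 = -1 - 7 = -8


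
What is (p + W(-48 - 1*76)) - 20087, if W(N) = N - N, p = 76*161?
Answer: -7851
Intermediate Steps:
p = 12236
W(N) = 0
(p + W(-48 - 1*76)) - 20087 = (12236 + 0) - 20087 = 12236 - 20087 = -7851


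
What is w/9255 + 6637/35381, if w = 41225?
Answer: 304001432/65490231 ≈ 4.6419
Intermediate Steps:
w/9255 + 6637/35381 = 41225/9255 + 6637/35381 = 41225*(1/9255) + 6637*(1/35381) = 8245/1851 + 6637/35381 = 304001432/65490231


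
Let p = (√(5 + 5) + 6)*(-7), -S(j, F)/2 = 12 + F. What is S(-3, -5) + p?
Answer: -56 - 7*√10 ≈ -78.136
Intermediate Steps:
S(j, F) = -24 - 2*F (S(j, F) = -2*(12 + F) = -24 - 2*F)
p = -42 - 7*√10 (p = (√10 + 6)*(-7) = (6 + √10)*(-7) = -42 - 7*√10 ≈ -64.136)
S(-3, -5) + p = (-24 - 2*(-5)) + (-42 - 7*√10) = (-24 + 10) + (-42 - 7*√10) = -14 + (-42 - 7*√10) = -56 - 7*√10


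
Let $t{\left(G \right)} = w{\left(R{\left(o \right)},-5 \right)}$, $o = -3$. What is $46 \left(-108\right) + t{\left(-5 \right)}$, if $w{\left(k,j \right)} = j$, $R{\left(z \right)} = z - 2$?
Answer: $-4973$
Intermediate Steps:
$R{\left(z \right)} = -2 + z$
$t{\left(G \right)} = -5$
$46 \left(-108\right) + t{\left(-5 \right)} = 46 \left(-108\right) - 5 = -4968 - 5 = -4973$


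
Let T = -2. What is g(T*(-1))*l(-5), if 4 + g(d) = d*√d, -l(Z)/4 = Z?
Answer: -80 + 40*√2 ≈ -23.431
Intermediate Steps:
l(Z) = -4*Z
g(d) = -4 + d^(3/2) (g(d) = -4 + d*√d = -4 + d^(3/2))
g(T*(-1))*l(-5) = (-4 + (-2*(-1))^(3/2))*(-4*(-5)) = (-4 + 2^(3/2))*20 = (-4 + 2*√2)*20 = -80 + 40*√2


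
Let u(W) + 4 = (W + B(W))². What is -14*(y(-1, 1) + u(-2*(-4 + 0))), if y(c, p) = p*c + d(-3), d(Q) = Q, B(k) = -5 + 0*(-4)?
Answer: -14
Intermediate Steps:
B(k) = -5 (B(k) = -5 + 0 = -5)
u(W) = -4 + (-5 + W)² (u(W) = -4 + (W - 5)² = -4 + (-5 + W)²)
y(c, p) = -3 + c*p (y(c, p) = p*c - 3 = c*p - 3 = -3 + c*p)
-14*(y(-1, 1) + u(-2*(-4 + 0))) = -14*((-3 - 1*1) + (-4 + (-5 - 2*(-4 + 0))²)) = -14*((-3 - 1) + (-4 + (-5 - 2*(-4))²)) = -14*(-4 + (-4 + (-5 + 8)²)) = -14*(-4 + (-4 + 3²)) = -14*(-4 + (-4 + 9)) = -14*(-4 + 5) = -14*1 = -14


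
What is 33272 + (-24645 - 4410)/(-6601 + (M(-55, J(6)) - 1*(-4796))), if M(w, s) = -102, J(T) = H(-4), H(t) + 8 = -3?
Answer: 63478759/1907 ≈ 33287.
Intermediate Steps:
H(t) = -11 (H(t) = -8 - 3 = -11)
J(T) = -11
33272 + (-24645 - 4410)/(-6601 + (M(-55, J(6)) - 1*(-4796))) = 33272 + (-24645 - 4410)/(-6601 + (-102 - 1*(-4796))) = 33272 - 29055/(-6601 + (-102 + 4796)) = 33272 - 29055/(-6601 + 4694) = 33272 - 29055/(-1907) = 33272 - 29055*(-1/1907) = 33272 + 29055/1907 = 63478759/1907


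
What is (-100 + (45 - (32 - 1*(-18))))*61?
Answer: -6405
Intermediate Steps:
(-100 + (45 - (32 - 1*(-18))))*61 = (-100 + (45 - (32 + 18)))*61 = (-100 + (45 - 1*50))*61 = (-100 + (45 - 50))*61 = (-100 - 5)*61 = -105*61 = -6405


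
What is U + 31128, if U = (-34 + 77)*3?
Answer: 31257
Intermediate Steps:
U = 129 (U = 43*3 = 129)
U + 31128 = 129 + 31128 = 31257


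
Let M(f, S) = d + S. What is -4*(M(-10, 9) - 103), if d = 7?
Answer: 348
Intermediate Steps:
M(f, S) = 7 + S
-4*(M(-10, 9) - 103) = -4*((7 + 9) - 103) = -4*(16 - 103) = -4*(-87) = 348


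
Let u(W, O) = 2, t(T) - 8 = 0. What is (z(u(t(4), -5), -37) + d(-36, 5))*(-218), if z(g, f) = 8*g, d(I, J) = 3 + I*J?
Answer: 35098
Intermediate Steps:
t(T) = 8 (t(T) = 8 + 0 = 8)
(z(u(t(4), -5), -37) + d(-36, 5))*(-218) = (8*2 + (3 - 36*5))*(-218) = (16 + (3 - 180))*(-218) = (16 - 177)*(-218) = -161*(-218) = 35098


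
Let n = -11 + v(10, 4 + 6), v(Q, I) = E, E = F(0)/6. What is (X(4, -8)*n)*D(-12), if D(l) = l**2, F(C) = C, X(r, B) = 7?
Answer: -11088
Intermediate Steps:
E = 0 (E = 0/6 = 0*(1/6) = 0)
v(Q, I) = 0
n = -11 (n = -11 + 0 = -11)
(X(4, -8)*n)*D(-12) = (7*(-11))*(-12)**2 = -77*144 = -11088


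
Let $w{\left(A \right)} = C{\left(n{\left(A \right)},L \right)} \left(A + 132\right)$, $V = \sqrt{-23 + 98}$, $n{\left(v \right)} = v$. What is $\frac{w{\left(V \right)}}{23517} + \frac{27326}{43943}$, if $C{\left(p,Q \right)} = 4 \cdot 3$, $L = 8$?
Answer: $\frac{79136806}{114823059} + \frac{20 \sqrt{3}}{7839} \approx 0.69363$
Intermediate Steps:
$C{\left(p,Q \right)} = 12$
$V = 5 \sqrt{3}$ ($V = \sqrt{75} = 5 \sqrt{3} \approx 8.6602$)
$w{\left(A \right)} = 1584 + 12 A$ ($w{\left(A \right)} = 12 \left(A + 132\right) = 12 \left(132 + A\right) = 1584 + 12 A$)
$\frac{w{\left(V \right)}}{23517} + \frac{27326}{43943} = \frac{1584 + 12 \cdot 5 \sqrt{3}}{23517} + \frac{27326}{43943} = \left(1584 + 60 \sqrt{3}\right) \frac{1}{23517} + 27326 \cdot \frac{1}{43943} = \left(\frac{176}{2613} + \frac{20 \sqrt{3}}{7839}\right) + \frac{27326}{43943} = \frac{79136806}{114823059} + \frac{20 \sqrt{3}}{7839}$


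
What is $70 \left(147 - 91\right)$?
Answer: $3920$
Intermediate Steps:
$70 \left(147 - 91\right) = 70 \cdot 56 = 3920$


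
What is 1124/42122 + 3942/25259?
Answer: 97218020/531979799 ≈ 0.18275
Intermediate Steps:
1124/42122 + 3942/25259 = 1124*(1/42122) + 3942*(1/25259) = 562/21061 + 3942/25259 = 97218020/531979799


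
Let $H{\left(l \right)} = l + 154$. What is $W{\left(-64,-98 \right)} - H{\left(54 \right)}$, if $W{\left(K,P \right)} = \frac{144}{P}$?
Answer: $- \frac{10264}{49} \approx -209.47$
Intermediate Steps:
$H{\left(l \right)} = 154 + l$
$W{\left(-64,-98 \right)} - H{\left(54 \right)} = \frac{144}{-98} - \left(154 + 54\right) = 144 \left(- \frac{1}{98}\right) - 208 = - \frac{72}{49} - 208 = - \frac{10264}{49}$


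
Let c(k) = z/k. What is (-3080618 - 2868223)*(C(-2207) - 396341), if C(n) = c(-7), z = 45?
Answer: 16504654833312/7 ≈ 2.3578e+12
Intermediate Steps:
c(k) = 45/k
C(n) = -45/7 (C(n) = 45/(-7) = 45*(-1/7) = -45/7)
(-3080618 - 2868223)*(C(-2207) - 396341) = (-3080618 - 2868223)*(-45/7 - 396341) = -5948841*(-2774432/7) = 16504654833312/7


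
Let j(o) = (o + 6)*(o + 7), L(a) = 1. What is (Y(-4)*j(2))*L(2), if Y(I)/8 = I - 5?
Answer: -5184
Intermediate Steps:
Y(I) = -40 + 8*I (Y(I) = 8*(I - 5) = 8*(-5 + I) = -40 + 8*I)
j(o) = (6 + o)*(7 + o)
(Y(-4)*j(2))*L(2) = ((-40 + 8*(-4))*(42 + 2**2 + 13*2))*1 = ((-40 - 32)*(42 + 4 + 26))*1 = -72*72*1 = -5184*1 = -5184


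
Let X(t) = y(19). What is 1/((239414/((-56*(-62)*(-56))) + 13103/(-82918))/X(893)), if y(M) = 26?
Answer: -2138621056/114282513 ≈ -18.713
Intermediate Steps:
X(t) = 26
1/((239414/((-56*(-62)*(-56))) + 13103/(-82918))/X(893)) = 1/((239414/((-56*(-62)*(-56))) + 13103/(-82918))/26) = 1/((239414/((3472*(-56))) + 13103*(-1/82918))*(1/26)) = 1/((239414/(-194432) - 13103/82918)*(1/26)) = 1/((239414*(-1/194432) - 13103/82918)*(1/26)) = 1/((-2443/1984 - 13103/82918)*(1/26)) = 1/(-114282513/82254656*1/26) = 1/(-114282513/2138621056) = -2138621056/114282513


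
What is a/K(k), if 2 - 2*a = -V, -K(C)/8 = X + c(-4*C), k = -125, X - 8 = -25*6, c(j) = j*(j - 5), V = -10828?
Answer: 5413/1978864 ≈ 0.0027354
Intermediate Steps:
c(j) = j*(-5 + j)
X = -142 (X = 8 - 25*6 = 8 - 150 = -142)
K(C) = 1136 + 32*C*(-5 - 4*C) (K(C) = -8*(-142 + (-4*C)*(-5 - 4*C)) = -8*(-142 - 4*C*(-5 - 4*C)) = 1136 + 32*C*(-5 - 4*C))
a = -5413 (a = 1 - (-1)*(-10828)/2 = 1 - ½*10828 = 1 - 5414 = -5413)
a/K(k) = -5413/(1136 - 160*(-125) - 128*(-125)²) = -5413/(1136 + 20000 - 128*15625) = -5413/(1136 + 20000 - 2000000) = -5413/(-1978864) = -5413*(-1/1978864) = 5413/1978864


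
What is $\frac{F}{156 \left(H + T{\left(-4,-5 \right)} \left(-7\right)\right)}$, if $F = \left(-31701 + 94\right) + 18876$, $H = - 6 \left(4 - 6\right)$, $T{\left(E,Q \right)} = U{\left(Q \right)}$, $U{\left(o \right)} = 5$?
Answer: $\frac{12731}{3588} \approx 3.5482$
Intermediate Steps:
$T{\left(E,Q \right)} = 5$
$H = 12$ ($H = \left(-6\right) \left(-2\right) = 12$)
$F = -12731$ ($F = -31607 + 18876 = -12731$)
$\frac{F}{156 \left(H + T{\left(-4,-5 \right)} \left(-7\right)\right)} = - \frac{12731}{156 \left(12 + 5 \left(-7\right)\right)} = - \frac{12731}{156 \left(12 - 35\right)} = - \frac{12731}{156 \left(-23\right)} = - \frac{12731}{-3588} = \left(-12731\right) \left(- \frac{1}{3588}\right) = \frac{12731}{3588}$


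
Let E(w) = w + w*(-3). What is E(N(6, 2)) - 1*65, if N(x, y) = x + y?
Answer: -81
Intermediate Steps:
E(w) = -2*w (E(w) = w - 3*w = -2*w)
E(N(6, 2)) - 1*65 = -2*(6 + 2) - 1*65 = -2*8 - 65 = -16 - 65 = -81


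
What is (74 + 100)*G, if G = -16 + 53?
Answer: 6438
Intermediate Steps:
G = 37
(74 + 100)*G = (74 + 100)*37 = 174*37 = 6438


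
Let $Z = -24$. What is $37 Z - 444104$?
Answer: $-444992$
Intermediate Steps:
$37 Z - 444104 = 37 \left(-24\right) - 444104 = -888 - 444104 = -444992$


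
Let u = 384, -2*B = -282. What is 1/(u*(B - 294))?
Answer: -1/58752 ≈ -1.7021e-5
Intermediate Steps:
B = 141 (B = -½*(-282) = 141)
1/(u*(B - 294)) = 1/(384*(141 - 294)) = 1/(384*(-153)) = 1/(-58752) = -1/58752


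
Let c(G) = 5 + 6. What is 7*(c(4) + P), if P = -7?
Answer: 28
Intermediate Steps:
c(G) = 11
7*(c(4) + P) = 7*(11 - 7) = 7*4 = 28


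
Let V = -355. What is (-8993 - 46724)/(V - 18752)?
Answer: 55717/19107 ≈ 2.9160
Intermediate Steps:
(-8993 - 46724)/(V - 18752) = (-8993 - 46724)/(-355 - 18752) = -55717/(-19107) = -55717*(-1/19107) = 55717/19107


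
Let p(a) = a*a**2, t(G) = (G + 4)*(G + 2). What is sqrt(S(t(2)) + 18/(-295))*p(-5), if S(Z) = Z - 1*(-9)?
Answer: -25*sqrt(2866515)/59 ≈ -717.41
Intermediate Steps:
t(G) = (2 + G)*(4 + G) (t(G) = (4 + G)*(2 + G) = (2 + G)*(4 + G))
S(Z) = 9 + Z (S(Z) = Z + 9 = 9 + Z)
p(a) = a**3
sqrt(S(t(2)) + 18/(-295))*p(-5) = sqrt((9 + (8 + 2**2 + 6*2)) + 18/(-295))*(-5)**3 = sqrt((9 + (8 + 4 + 12)) + 18*(-1/295))*(-125) = sqrt((9 + 24) - 18/295)*(-125) = sqrt(33 - 18/295)*(-125) = sqrt(9717/295)*(-125) = (sqrt(2866515)/295)*(-125) = -25*sqrt(2866515)/59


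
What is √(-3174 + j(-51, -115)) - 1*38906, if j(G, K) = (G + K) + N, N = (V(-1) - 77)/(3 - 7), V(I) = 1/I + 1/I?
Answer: -38906 + I*√13281/2 ≈ -38906.0 + 57.622*I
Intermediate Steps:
V(I) = 2/I (V(I) = 1/I + 1/I = 2/I)
N = 79/4 (N = (2/(-1) - 77)/(3 - 7) = (2*(-1) - 77)/(-4) = (-2 - 77)*(-¼) = -79*(-¼) = 79/4 ≈ 19.750)
j(G, K) = 79/4 + G + K (j(G, K) = (G + K) + 79/4 = 79/4 + G + K)
√(-3174 + j(-51, -115)) - 1*38906 = √(-3174 + (79/4 - 51 - 115)) - 1*38906 = √(-3174 - 585/4) - 38906 = √(-13281/4) - 38906 = I*√13281/2 - 38906 = -38906 + I*√13281/2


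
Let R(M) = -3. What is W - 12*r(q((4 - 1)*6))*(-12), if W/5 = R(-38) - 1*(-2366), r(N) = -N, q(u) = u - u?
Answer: 11815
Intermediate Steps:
q(u) = 0
W = 11815 (W = 5*(-3 - 1*(-2366)) = 5*(-3 + 2366) = 5*2363 = 11815)
W - 12*r(q((4 - 1)*6))*(-12) = 11815 - 12*(-1*0)*(-12) = 11815 - 12*0*(-12) = 11815 - 0*(-12) = 11815 - 1*0 = 11815 + 0 = 11815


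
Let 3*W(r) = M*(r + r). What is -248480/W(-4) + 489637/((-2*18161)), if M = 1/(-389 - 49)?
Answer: -1482404464117/36322 ≈ -4.0813e+7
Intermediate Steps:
M = -1/438 (M = 1/(-438) = -1/438 ≈ -0.0022831)
W(r) = -r/657 (W(r) = (-(r + r)/438)/3 = (-r/219)/3 = -r/657)
-248480/W(-4) + 489637/((-2*18161)) = -248480/((-1/657*(-4))) + 489637/((-2*18161)) = -248480/4/657 + 489637/(-36322) = -248480*657/4 + 489637*(-1/36322) = -40812840 - 489637/36322 = -1482404464117/36322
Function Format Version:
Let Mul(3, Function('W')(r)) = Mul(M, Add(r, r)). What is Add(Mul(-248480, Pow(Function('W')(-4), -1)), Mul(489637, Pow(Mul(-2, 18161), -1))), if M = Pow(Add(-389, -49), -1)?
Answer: Rational(-1482404464117, 36322) ≈ -4.0813e+7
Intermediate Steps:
M = Rational(-1, 438) (M = Pow(-438, -1) = Rational(-1, 438) ≈ -0.0022831)
Function('W')(r) = Mul(Rational(-1, 657), r) (Function('W')(r) = Mul(Rational(1, 3), Mul(Rational(-1, 438), Add(r, r))) = Mul(Rational(1, 3), Mul(Rational(-1, 438), Mul(2, r))) = Mul(Rational(1, 3), Mul(Rational(-1, 219), r)) = Mul(Rational(-1, 657), r))
Add(Mul(-248480, Pow(Function('W')(-4), -1)), Mul(489637, Pow(Mul(-2, 18161), -1))) = Add(Mul(-248480, Pow(Mul(Rational(-1, 657), -4), -1)), Mul(489637, Pow(Mul(-2, 18161), -1))) = Add(Mul(-248480, Pow(Rational(4, 657), -1)), Mul(489637, Pow(-36322, -1))) = Add(Mul(-248480, Rational(657, 4)), Mul(489637, Rational(-1, 36322))) = Add(-40812840, Rational(-489637, 36322)) = Rational(-1482404464117, 36322)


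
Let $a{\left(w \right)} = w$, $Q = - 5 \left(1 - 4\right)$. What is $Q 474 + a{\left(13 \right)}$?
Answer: $7123$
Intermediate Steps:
$Q = 15$ ($Q = \left(-5\right) \left(-3\right) = 15$)
$Q 474 + a{\left(13 \right)} = 15 \cdot 474 + 13 = 7110 + 13 = 7123$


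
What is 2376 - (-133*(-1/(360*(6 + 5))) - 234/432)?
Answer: 2352743/990 ≈ 2376.5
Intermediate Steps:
2376 - (-133*(-1/(360*(6 + 5))) - 234/432) = 2376 - (-133/(11*(-360)) - 234*1/432) = 2376 - (-133/(-3960) - 13/24) = 2376 - (-133*(-1/3960) - 13/24) = 2376 - (133/3960 - 13/24) = 2376 - 1*(-503/990) = 2376 + 503/990 = 2352743/990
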